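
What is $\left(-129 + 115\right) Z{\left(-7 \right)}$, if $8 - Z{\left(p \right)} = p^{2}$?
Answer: $574$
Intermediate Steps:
$Z{\left(p \right)} = 8 - p^{2}$
$\left(-129 + 115\right) Z{\left(-7 \right)} = \left(-129 + 115\right) \left(8 - \left(-7\right)^{2}\right) = - 14 \left(8 - 49\right) = \left(-14\right) \left(-41\right) = 574$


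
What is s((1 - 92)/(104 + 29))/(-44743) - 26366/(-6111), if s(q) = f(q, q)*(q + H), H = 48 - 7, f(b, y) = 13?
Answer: 22353331484/5195064987 ≈ 4.3028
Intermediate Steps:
H = 41
s(q) = 533 + 13*q (s(q) = 13*(q + 41) = 13*(41 + q) = 533 + 13*q)
s((1 - 92)/(104 + 29))/(-44743) - 26366/(-6111) = (533 + 13*((1 - 92)/(104 + 29)))/(-44743) - 26366/(-6111) = (533 + 13*(-91/133))*(-1/44743) - 26366*(-1/6111) = (533 + 13*(-91*1/133))*(-1/44743) + 26366/6111 = (533 + 13*(-13/19))*(-1/44743) + 26366/6111 = (533 - 169/19)*(-1/44743) + 26366/6111 = (9958/19)*(-1/44743) + 26366/6111 = -9958/850117 + 26366/6111 = 22353331484/5195064987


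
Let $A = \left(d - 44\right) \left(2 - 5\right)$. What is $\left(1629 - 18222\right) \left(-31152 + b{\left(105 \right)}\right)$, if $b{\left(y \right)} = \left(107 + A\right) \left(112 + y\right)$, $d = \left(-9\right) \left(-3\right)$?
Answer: $-52002462$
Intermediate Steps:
$d = 27$
$A = 51$ ($A = \left(27 - 44\right) \left(2 - 5\right) = \left(-17\right) \left(-3\right) = 51$)
$b{\left(y \right)} = 17696 + 158 y$ ($b{\left(y \right)} = \left(107 + 51\right) \left(112 + y\right) = 158 \left(112 + y\right) = 17696 + 158 y$)
$\left(1629 - 18222\right) \left(-31152 + b{\left(105 \right)}\right) = \left(1629 - 18222\right) \left(-31152 + \left(17696 + 158 \cdot 105\right)\right) = - 16593 \left(-31152 + \left(17696 + 16590\right)\right) = - 16593 \left(-31152 + 34286\right) = \left(-16593\right) 3134 = -52002462$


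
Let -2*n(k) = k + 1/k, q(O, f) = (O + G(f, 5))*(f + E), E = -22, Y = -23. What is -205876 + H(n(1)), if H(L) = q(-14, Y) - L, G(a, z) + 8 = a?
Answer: -203850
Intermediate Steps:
G(a, z) = -8 + a
q(O, f) = (-22 + f)*(-8 + O + f) (q(O, f) = (O + (-8 + f))*(f - 22) = (-8 + O + f)*(-22 + f) = (-22 + f)*(-8 + O + f))
n(k) = -k/2 - 1/(2*k) (n(k) = -(k + 1/k)/2 = -k/2 - 1/(2*k))
H(L) = 2025 - L (H(L) = (176 + (-23)**2 - 30*(-23) - 22*(-14) - 14*(-23)) - L = (176 + 529 + 690 + 308 + 322) - L = 2025 - L)
-205876 + H(n(1)) = -205876 + (2025 - (-1 - 1*1**2)/(2*1)) = -205876 + (2025 - (-1 - 1*1)/2) = -205876 + (2025 - (-1 - 1)/2) = -205876 + (2025 - (-2)/2) = -205876 + (2025 - 1*(-1)) = -205876 + (2025 + 1) = -205876 + 2026 = -203850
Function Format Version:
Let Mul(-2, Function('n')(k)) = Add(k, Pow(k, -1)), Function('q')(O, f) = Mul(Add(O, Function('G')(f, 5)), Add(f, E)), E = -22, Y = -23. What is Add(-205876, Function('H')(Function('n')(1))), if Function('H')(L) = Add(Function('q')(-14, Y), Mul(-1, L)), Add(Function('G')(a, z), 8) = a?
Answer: -203850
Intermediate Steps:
Function('G')(a, z) = Add(-8, a)
Function('q')(O, f) = Mul(Add(-22, f), Add(-8, O, f)) (Function('q')(O, f) = Mul(Add(O, Add(-8, f)), Add(f, -22)) = Mul(Add(-8, O, f), Add(-22, f)) = Mul(Add(-22, f), Add(-8, O, f)))
Function('n')(k) = Add(Mul(Rational(-1, 2), k), Mul(Rational(-1, 2), Pow(k, -1))) (Function('n')(k) = Mul(Rational(-1, 2), Add(k, Pow(k, -1))) = Add(Mul(Rational(-1, 2), k), Mul(Rational(-1, 2), Pow(k, -1))))
Function('H')(L) = Add(2025, Mul(-1, L)) (Function('H')(L) = Add(Add(176, Pow(-23, 2), Mul(-30, -23), Mul(-22, -14), Mul(-14, -23)), Mul(-1, L)) = Add(Add(176, 529, 690, 308, 322), Mul(-1, L)) = Add(2025, Mul(-1, L)))
Add(-205876, Function('H')(Function('n')(1))) = Add(-205876, Add(2025, Mul(-1, Mul(Rational(1, 2), Pow(1, -1), Add(-1, Mul(-1, Pow(1, 2))))))) = Add(-205876, Add(2025, Mul(-1, Mul(Rational(1, 2), 1, Add(-1, Mul(-1, 1)))))) = Add(-205876, Add(2025, Mul(-1, Mul(Rational(1, 2), 1, Add(-1, -1))))) = Add(-205876, Add(2025, Mul(-1, Mul(Rational(1, 2), 1, -2)))) = Add(-205876, Add(2025, Mul(-1, -1))) = Add(-205876, Add(2025, 1)) = Add(-205876, 2026) = -203850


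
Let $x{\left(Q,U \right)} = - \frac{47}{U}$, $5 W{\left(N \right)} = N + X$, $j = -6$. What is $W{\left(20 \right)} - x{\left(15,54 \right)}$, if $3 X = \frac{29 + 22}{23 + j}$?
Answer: $\frac{1369}{270} \approx 5.0704$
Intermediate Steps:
$X = 1$ ($X = \frac{\left(29 + 22\right) \frac{1}{23 - 6}}{3} = \frac{51 \cdot \frac{1}{17}}{3} = \frac{1}{3} \cdot 3 = 1$)
$W{\left(N \right)} = \frac{1}{5} + \frac{N}{5}$ ($W{\left(N \right)} = \frac{N + 1}{5} = \frac{1 + N}{5} = \frac{1}{5} + \frac{N}{5}$)
$W{\left(20 \right)} - x{\left(15,54 \right)} = \left(\frac{1}{5} + \frac{1}{5} \cdot 20\right) - - \frac{47}{54} = \left(\frac{1}{5} + 4\right) - \left(-47\right) \frac{1}{54} = \frac{21}{5} - - \frac{47}{54} = \frac{21}{5} + \frac{47}{54} = \frac{1369}{270}$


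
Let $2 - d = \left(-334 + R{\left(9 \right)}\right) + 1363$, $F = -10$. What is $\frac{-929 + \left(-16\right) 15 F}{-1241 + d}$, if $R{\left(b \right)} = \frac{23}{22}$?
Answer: $- \frac{32362}{49919} \approx -0.64829$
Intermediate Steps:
$R{\left(b \right)} = \frac{23}{22}$ ($R{\left(b \right)} = 23 \cdot \frac{1}{22} = \frac{23}{22}$)
$d = - \frac{22617}{22}$ ($d = 2 - \left(\left(-334 + \frac{23}{22}\right) + 1363\right) = 2 - \left(- \frac{7325}{22} + 1363\right) = 2 - \frac{22661}{22} = - \frac{22617}{22} \approx -1028.0$)
$\frac{-929 + \left(-16\right) 15 F}{-1241 + d} = \frac{-929 + \left(-16\right) 15 \left(-10\right)}{-1241 - \frac{22617}{22}} = \frac{-929 - -2400}{- \frac{49919}{22}} = \left(-929 + 2400\right) \left(- \frac{22}{49919}\right) = 1471 \left(- \frac{22}{49919}\right) = - \frac{32362}{49919}$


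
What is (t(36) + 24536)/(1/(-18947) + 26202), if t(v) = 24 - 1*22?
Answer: 464921486/496449293 ≈ 0.93649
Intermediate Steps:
t(v) = 2 (t(v) = 24 - 22 = 2)
(t(36) + 24536)/(1/(-18947) + 26202) = (2 + 24536)/(1/(-18947) + 26202) = 24538/(-1/18947 + 26202) = 24538/(496449293/18947) = 24538*(18947/496449293) = 464921486/496449293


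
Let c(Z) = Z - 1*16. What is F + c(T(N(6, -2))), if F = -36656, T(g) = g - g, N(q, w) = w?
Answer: -36672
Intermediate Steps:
T(g) = 0
c(Z) = -16 + Z (c(Z) = Z - 16 = -16 + Z)
F + c(T(N(6, -2))) = -36656 + (-16 + 0) = -36656 - 16 = -36672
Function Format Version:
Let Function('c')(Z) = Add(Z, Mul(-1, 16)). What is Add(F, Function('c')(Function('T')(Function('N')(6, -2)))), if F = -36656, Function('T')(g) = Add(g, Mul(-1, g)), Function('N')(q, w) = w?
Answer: -36672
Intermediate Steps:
Function('T')(g) = 0
Function('c')(Z) = Add(-16, Z) (Function('c')(Z) = Add(Z, -16) = Add(-16, Z))
Add(F, Function('c')(Function('T')(Function('N')(6, -2)))) = Add(-36656, Add(-16, 0)) = Add(-36656, -16) = -36672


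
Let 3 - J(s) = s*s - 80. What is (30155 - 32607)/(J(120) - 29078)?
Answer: 2452/43395 ≈ 0.056504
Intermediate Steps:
J(s) = 83 - s² (J(s) = 3 - (s*s - 80) = 3 - (s² - 80) = 3 - (-80 + s²) = 3 + (80 - s²) = 83 - s²)
(30155 - 32607)/(J(120) - 29078) = (30155 - 32607)/((83 - 1*120²) - 29078) = -2452/((83 - 1*14400) - 29078) = -2452/((83 - 14400) - 29078) = -2452/(-14317 - 29078) = -2452/(-43395) = -2452*(-1/43395) = 2452/43395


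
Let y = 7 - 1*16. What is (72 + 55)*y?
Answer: -1143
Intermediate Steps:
y = -9 (y = 7 - 16 = -9)
(72 + 55)*y = (72 + 55)*(-9) = 127*(-9) = -1143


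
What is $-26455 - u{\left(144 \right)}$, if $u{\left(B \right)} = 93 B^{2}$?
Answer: $-1954903$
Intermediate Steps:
$-26455 - u{\left(144 \right)} = -26455 - 93 \cdot 144^{2} = -26455 - 93 \cdot 20736 = -26455 - 1928448 = -1954903$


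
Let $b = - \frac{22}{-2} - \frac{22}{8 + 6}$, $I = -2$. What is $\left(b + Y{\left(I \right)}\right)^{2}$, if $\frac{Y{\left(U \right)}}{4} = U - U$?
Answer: $\frac{4356}{49} \approx 88.898$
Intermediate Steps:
$Y{\left(U \right)} = 0$ ($Y{\left(U \right)} = 4 \left(U - U\right) = 4 \cdot 0 = 0$)
$b = \frac{66}{7}$ ($b = \left(-22\right) \left(- \frac{1}{2}\right) - \frac{22}{14} = 11 - \frac{11}{7} = \frac{66}{7} \approx 9.4286$)
$\left(b + Y{\left(I \right)}\right)^{2} = \left(\frac{66}{7} + 0\right)^{2} = \left(\frac{66}{7}\right)^{2} = \frac{4356}{49}$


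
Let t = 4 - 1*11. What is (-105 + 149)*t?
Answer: -308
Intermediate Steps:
t = -7 (t = 4 - 11 = -7)
(-105 + 149)*t = (-105 + 149)*(-7) = 44*(-7) = -308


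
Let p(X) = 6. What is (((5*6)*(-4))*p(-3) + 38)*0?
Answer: 0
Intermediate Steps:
(((5*6)*(-4))*p(-3) + 38)*0 = (((5*6)*(-4))*6 + 38)*0 = ((30*(-4))*6 + 38)*0 = (-120*6 + 38)*0 = (-720 + 38)*0 = -682*0 = 0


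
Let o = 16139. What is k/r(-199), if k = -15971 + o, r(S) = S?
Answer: -168/199 ≈ -0.84422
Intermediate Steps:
k = 168 (k = -15971 + 16139 = 168)
k/r(-199) = 168/(-199) = 168*(-1/199) = -168/199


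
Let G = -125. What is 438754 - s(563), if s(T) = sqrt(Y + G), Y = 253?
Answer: 438754 - 8*sqrt(2) ≈ 4.3874e+5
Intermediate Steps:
s(T) = 8*sqrt(2) (s(T) = sqrt(253 - 125) = sqrt(128) = 8*sqrt(2))
438754 - s(563) = 438754 - 8*sqrt(2)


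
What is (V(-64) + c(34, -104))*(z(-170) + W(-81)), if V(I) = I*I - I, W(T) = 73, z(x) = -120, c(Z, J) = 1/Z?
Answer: -6647727/34 ≈ -1.9552e+5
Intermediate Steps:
V(I) = I² - I
(V(-64) + c(34, -104))*(z(-170) + W(-81)) = (-64*(-1 - 64) + 1/34)*(-120 + 73) = (-64*(-65) + 1/34)*(-47) = (4160 + 1/34)*(-47) = (141441/34)*(-47) = -6647727/34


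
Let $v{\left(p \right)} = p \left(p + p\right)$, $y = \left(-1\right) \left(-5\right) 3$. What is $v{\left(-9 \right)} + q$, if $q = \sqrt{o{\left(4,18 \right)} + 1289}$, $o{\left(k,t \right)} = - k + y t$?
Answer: $162 + \sqrt{1555} \approx 201.43$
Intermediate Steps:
$y = 15$ ($y = 5 \cdot 3 = 15$)
$o{\left(k,t \right)} = - k + 15 t$
$v{\left(p \right)} = 2 p^{2}$ ($v{\left(p \right)} = p 2 p = 2 p^{2}$)
$q = \sqrt{1555}$ ($q = \sqrt{\left(\left(-1\right) 4 + 15 \cdot 18\right) + 1289} = \sqrt{\left(-4 + 270\right) + 1289} = \sqrt{266 + 1289} = \sqrt{1555} \approx 39.433$)
$v{\left(-9 \right)} + q = 2 \left(-9\right)^{2} + \sqrt{1555} = 2 \cdot 81 + \sqrt{1555} = 162 + \sqrt{1555}$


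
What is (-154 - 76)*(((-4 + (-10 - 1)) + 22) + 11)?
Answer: -4140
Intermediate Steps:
(-154 - 76)*(((-4 + (-10 - 1)) + 22) + 11) = -230*(((-4 - 11) + 22) + 11) = -230*((-15 + 22) + 11) = -230*(7 + 11) = -230*18 = -4140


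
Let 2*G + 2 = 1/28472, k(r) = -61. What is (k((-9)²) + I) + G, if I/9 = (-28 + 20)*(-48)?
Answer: 193267937/56944 ≈ 3394.0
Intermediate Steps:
G = -56943/56944 (G = -1 + (½)/28472 = -1 + (½)*(1/28472) = -1 + 1/56944 = -56943/56944 ≈ -0.99998)
I = 3456 (I = 9*((-28 + 20)*(-48)) = 9*(-8*(-48)) = 9*384 = 3456)
(k((-9)²) + I) + G = (-61 + 3456) - 56943/56944 = 3395 - 56943/56944 = 193267937/56944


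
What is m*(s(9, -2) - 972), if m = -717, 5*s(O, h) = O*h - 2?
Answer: 699792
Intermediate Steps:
s(O, h) = -⅖ + O*h/5 (s(O, h) = (O*h - 2)/5 = (-2 + O*h)/5 = -⅖ + O*h/5)
m*(s(9, -2) - 972) = -717*((-⅖ + (⅕)*9*(-2)) - 972) = -717*((-⅖ - 18/5) - 972) = -717*(-4 - 972) = -717*(-976) = 699792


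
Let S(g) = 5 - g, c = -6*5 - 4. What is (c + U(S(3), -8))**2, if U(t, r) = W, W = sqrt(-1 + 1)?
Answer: 1156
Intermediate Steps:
W = 0 (W = sqrt(0) = 0)
c = -34 (c = -30 - 4 = -34)
U(t, r) = 0
(c + U(S(3), -8))**2 = (-34 + 0)**2 = (-34)**2 = 1156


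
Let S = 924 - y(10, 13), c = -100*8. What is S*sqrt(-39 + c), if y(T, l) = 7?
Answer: 917*I*sqrt(839) ≈ 26561.0*I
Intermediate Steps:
c = -800
S = 917 (S = 924 - 1*7 = 924 - 7 = 917)
S*sqrt(-39 + c) = 917*sqrt(-39 - 800) = 917*sqrt(-839) = 917*(I*sqrt(839)) = 917*I*sqrt(839)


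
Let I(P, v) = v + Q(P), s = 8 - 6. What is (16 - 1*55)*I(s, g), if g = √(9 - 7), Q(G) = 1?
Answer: -39 - 39*√2 ≈ -94.154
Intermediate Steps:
s = 2
g = √2 ≈ 1.4142
I(P, v) = 1 + v (I(P, v) = v + 1 = 1 + v)
(16 - 1*55)*I(s, g) = (16 - 1*55)*(1 + √2) = (16 - 55)*(1 + √2) = -39*(1 + √2) = -39 - 39*√2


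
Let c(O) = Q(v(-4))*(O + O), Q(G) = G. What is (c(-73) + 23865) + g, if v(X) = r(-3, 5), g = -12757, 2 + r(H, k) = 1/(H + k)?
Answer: 11327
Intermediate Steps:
r(H, k) = -2 + 1/(H + k)
v(X) = -3/2 (v(X) = (1 - 2*(-3) - 2*5)/(-3 + 5) = (1 + 6 - 10)/2 = (½)*(-3) = -3/2)
c(O) = -3*O (c(O) = -3*(O + O)/2 = -3*O)
(c(-73) + 23865) + g = (-3*(-73) + 23865) - 12757 = (219 + 23865) - 12757 = 24084 - 12757 = 11327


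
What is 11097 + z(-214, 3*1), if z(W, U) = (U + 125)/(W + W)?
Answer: 1187347/107 ≈ 11097.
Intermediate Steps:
z(W, U) = (125 + U)/(2*W) (z(W, U) = (125 + U)/((2*W)) = (125 + U)*(1/(2*W)) = (125 + U)/(2*W))
11097 + z(-214, 3*1) = 11097 + (1/2)*(125 + 3*1)/(-214) = 11097 + (1/2)*(-1/214)*(125 + 3) = 11097 + (1/2)*(-1/214)*128 = 11097 - 32/107 = 1187347/107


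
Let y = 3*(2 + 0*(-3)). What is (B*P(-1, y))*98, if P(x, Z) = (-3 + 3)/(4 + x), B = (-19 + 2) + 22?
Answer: 0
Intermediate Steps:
y = 6 (y = 3*(2 + 0) = 3*2 = 6)
B = 5 (B = -17 + 22 = 5)
P(x, Z) = 0 (P(x, Z) = 0/(4 + x) = 0)
(B*P(-1, y))*98 = (5*0)*98 = 0*98 = 0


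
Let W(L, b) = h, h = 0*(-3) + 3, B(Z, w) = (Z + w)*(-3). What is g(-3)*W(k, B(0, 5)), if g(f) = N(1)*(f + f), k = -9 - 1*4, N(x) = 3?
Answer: -54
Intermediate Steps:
k = -13 (k = -9 - 4 = -13)
B(Z, w) = -3*Z - 3*w
h = 3 (h = 0 + 3 = 3)
W(L, b) = 3
g(f) = 6*f (g(f) = 3*(f + f) = 3*(2*f) = 6*f)
g(-3)*W(k, B(0, 5)) = (6*(-3))*3 = -18*3 = -54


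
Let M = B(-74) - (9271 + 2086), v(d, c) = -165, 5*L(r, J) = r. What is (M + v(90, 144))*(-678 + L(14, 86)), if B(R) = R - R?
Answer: 38898272/5 ≈ 7.7797e+6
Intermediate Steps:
B(R) = 0
L(r, J) = r/5
M = -11357 (M = 0 - (9271 + 2086) = 0 - 1*11357 = 0 - 11357 = -11357)
(M + v(90, 144))*(-678 + L(14, 86)) = (-11357 - 165)*(-678 + (⅕)*14) = -11522*(-678 + 14/5) = -11522*(-3376/5) = 38898272/5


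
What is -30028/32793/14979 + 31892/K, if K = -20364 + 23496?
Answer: 435151632523/42734952189 ≈ 10.183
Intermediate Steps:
K = 3132
-30028/32793/14979 + 31892/K = -30028/32793/14979 + 31892/3132 = -30028*1/32793*(1/14979) + 31892*(1/3132) = -30028/32793*1/14979 + 7973/783 = -30028/491206347 + 7973/783 = 435151632523/42734952189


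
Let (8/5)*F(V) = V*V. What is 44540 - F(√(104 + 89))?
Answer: 355355/8 ≈ 44419.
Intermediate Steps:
F(V) = 5*V²/8 (F(V) = 5*(V*V)/8 = 5*V²/8)
44540 - F(√(104 + 89)) = 44540 - 5*(√(104 + 89))²/8 = 44540 - 5*(√193)²/8 = 44540 - 5*193/8 = 44540 - 1*965/8 = 44540 - 965/8 = 355355/8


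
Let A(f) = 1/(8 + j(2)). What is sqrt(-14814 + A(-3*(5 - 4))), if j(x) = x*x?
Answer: I*sqrt(533301)/6 ≈ 121.71*I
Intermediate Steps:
j(x) = x**2
A(f) = 1/12 (A(f) = 1/(8 + 2**2) = 1/(8 + 4) = 1/12)
sqrt(-14814 + A(-3*(5 - 4))) = sqrt(-14814 + 1/12) = sqrt(-177767/12) = I*sqrt(533301)/6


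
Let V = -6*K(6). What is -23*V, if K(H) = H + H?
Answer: 1656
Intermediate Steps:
K(H) = 2*H
V = -72 (V = -12*6 = -6*12 = -72)
-23*V = -23*(-72) = 1656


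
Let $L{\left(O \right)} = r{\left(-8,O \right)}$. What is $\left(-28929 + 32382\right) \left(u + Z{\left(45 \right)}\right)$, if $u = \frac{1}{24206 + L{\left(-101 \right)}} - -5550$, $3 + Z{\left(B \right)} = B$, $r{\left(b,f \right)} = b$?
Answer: $\frac{155747814767}{8066} \approx 1.9309 \cdot 10^{7}$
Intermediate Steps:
$Z{\left(B \right)} = -3 + B$
$L{\left(O \right)} = -8$
$u = \frac{134298901}{24198}$ ($u = \frac{1}{24206 - 8} - -5550 = \frac{1}{24198} + 5550 = \frac{134298901}{24198} \approx 5550.0$)
$\left(-28929 + 32382\right) \left(u + Z{\left(45 \right)}\right) = \left(-28929 + 32382\right) \left(\frac{134298901}{24198} + \left(-3 + 45\right)\right) = 3453 \left(\frac{134298901}{24198} + 42\right) = 3453 \cdot \frac{135315217}{24198} = \frac{155747814767}{8066}$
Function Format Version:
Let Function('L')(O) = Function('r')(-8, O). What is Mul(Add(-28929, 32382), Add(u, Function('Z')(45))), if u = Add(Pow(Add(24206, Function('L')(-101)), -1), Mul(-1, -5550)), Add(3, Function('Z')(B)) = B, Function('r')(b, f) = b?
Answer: Rational(155747814767, 8066) ≈ 1.9309e+7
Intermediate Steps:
Function('Z')(B) = Add(-3, B)
Function('L')(O) = -8
u = Rational(134298901, 24198) (u = Add(Pow(Add(24206, -8), -1), Mul(-1, -5550)) = Add(Pow(24198, -1), 5550) = Add(Rational(1, 24198), 5550) = Rational(134298901, 24198) ≈ 5550.0)
Mul(Add(-28929, 32382), Add(u, Function('Z')(45))) = Mul(Add(-28929, 32382), Add(Rational(134298901, 24198), Add(-3, 45))) = Mul(3453, Add(Rational(134298901, 24198), 42)) = Mul(3453, Rational(135315217, 24198)) = Rational(155747814767, 8066)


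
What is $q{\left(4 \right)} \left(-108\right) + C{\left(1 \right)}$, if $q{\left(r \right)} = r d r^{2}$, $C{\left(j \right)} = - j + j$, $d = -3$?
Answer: $20736$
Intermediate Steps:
$C{\left(j \right)} = 0$
$q{\left(r \right)} = - 3 r^{3}$ ($q{\left(r \right)} = r \left(-3\right) r^{2} = - 3 r r^{2} = - 3 r^{3}$)
$q{\left(4 \right)} \left(-108\right) + C{\left(1 \right)} = - 3 \cdot 4^{3} \left(-108\right) + 0 = \left(-3\right) 64 \left(-108\right) + 0 = \left(-192\right) \left(-108\right) + 0 = 20736 + 0 = 20736$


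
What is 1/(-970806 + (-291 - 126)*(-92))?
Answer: -1/932442 ≈ -1.0725e-6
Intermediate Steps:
1/(-970806 + (-291 - 126)*(-92)) = 1/(-970806 - 417*(-92)) = 1/(-970806 + 38364) = 1/(-932442) = -1/932442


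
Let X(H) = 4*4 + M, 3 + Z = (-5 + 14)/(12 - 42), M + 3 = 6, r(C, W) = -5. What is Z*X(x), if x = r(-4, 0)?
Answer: -627/10 ≈ -62.700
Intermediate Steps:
x = -5
M = 3 (M = -3 + 6 = 3)
Z = -33/10 (Z = -3 + (-5 + 14)/(12 - 42) = -3 + 9/(-30) = -3 + 9*(-1/30) = -3 - 3/10 = -33/10 ≈ -3.3000)
X(H) = 19 (X(H) = 4*4 + 3 = 16 + 3 = 19)
Z*X(x) = -33/10*19 = -627/10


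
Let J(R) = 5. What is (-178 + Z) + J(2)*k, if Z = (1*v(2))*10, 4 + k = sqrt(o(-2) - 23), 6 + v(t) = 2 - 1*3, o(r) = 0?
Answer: -268 + 5*I*sqrt(23) ≈ -268.0 + 23.979*I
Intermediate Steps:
v(t) = -7 (v(t) = -6 + (2 - 1*3) = -6 + (2 - 3) = -6 - 1 = -7)
k = -4 + I*sqrt(23) (k = -4 + sqrt(0 - 23) = -4 + sqrt(-23) = -4 + I*sqrt(23) ≈ -4.0 + 4.7958*I)
Z = -70 (Z = (1*(-7))*10 = -7*10 = -70)
(-178 + Z) + J(2)*k = (-178 - 70) + 5*(-4 + I*sqrt(23)) = -248 + (-20 + 5*I*sqrt(23)) = -268 + 5*I*sqrt(23)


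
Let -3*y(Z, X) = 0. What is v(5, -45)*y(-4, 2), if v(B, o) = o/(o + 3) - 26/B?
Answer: 0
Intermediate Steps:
v(B, o) = -26/B + o/(3 + o) (v(B, o) = o/(3 + o) - 26/B = -26/B + o/(3 + o))
y(Z, X) = 0 (y(Z, X) = -⅓*0 = 0)
v(5, -45)*y(-4, 2) = ((-78 - 26*(-45) + 5*(-45))/(5*(3 - 45)))*0 = ((⅕)*(-78 + 1170 - 225)/(-42))*0 = ((⅕)*(-1/42)*867)*0 = -289/70*0 = 0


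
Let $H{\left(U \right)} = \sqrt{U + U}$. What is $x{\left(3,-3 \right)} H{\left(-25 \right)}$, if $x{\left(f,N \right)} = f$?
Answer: $15 i \sqrt{2} \approx 21.213 i$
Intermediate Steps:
$H{\left(U \right)} = \sqrt{2} \sqrt{U}$ ($H{\left(U \right)} = \sqrt{2 U} = \sqrt{2} \sqrt{U}$)
$x{\left(3,-3 \right)} H{\left(-25 \right)} = 3 \sqrt{2} \sqrt{-25} = 3 \sqrt{2} \cdot 5 i = 3 \cdot 5 i \sqrt{2} = 15 i \sqrt{2}$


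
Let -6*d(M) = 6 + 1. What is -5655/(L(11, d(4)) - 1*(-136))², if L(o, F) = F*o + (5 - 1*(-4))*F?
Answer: -3915/8788 ≈ -0.44549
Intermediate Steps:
d(M) = -7/6 (d(M) = -(6 + 1)/6 = -⅙*7 = -7/6)
L(o, F) = 9*F + F*o (L(o, F) = F*o + (5 + 4)*F = F*o + 9*F = 9*F + F*o)
-5655/(L(11, d(4)) - 1*(-136))² = -5655/(-7*(9 + 11)/6 - 1*(-136))² = -5655/(-7/6*20 + 136)² = -5655/(-70/3 + 136)² = -5655/((338/3)²) = -5655/114244/9 = -5655*9/114244 = -3915/8788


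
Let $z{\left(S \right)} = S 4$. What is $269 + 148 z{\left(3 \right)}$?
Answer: $2045$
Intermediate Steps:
$z{\left(S \right)} = 4 S$
$269 + 148 z{\left(3 \right)} = 269 + 148 \cdot 4 \cdot 3 = 269 + 148 \cdot 12 = 269 + 1776 = 2045$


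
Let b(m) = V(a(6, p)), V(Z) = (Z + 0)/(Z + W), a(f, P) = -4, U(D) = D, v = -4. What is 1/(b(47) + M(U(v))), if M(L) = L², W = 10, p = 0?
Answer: 3/46 ≈ 0.065217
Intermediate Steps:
V(Z) = Z/(10 + Z) (V(Z) = (Z + 0)/(Z + 10) = Z/(10 + Z))
b(m) = -⅔ (b(m) = -4/(10 - 4) = -4/6 = -4*⅙ = -⅔)
1/(b(47) + M(U(v))) = 1/(-⅔ + (-4)²) = 1/(-⅔ + 16) = 1/(46/3) = 3/46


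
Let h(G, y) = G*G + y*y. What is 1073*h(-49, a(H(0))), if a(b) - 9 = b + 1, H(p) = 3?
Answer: 2757610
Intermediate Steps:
a(b) = 10 + b (a(b) = 9 + (b + 1) = 9 + (1 + b) = 10 + b)
h(G, y) = G² + y²
1073*h(-49, a(H(0))) = 1073*((-49)² + (10 + 3)²) = 1073*(2401 + 13²) = 1073*(2401 + 169) = 1073*2570 = 2757610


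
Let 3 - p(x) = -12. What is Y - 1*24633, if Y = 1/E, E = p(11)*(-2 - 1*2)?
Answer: -1477981/60 ≈ -24633.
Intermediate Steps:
p(x) = 15 (p(x) = 3 - 1*(-12) = 3 + 12 = 15)
E = -60 (E = 15*(-2 - 1*2) = 15*(-2 - 2) = 15*(-4) = -60)
Y = -1/60 (Y = 1/(-60) = -1/60 ≈ -0.016667)
Y - 1*24633 = -1/60 - 1*24633 = -1/60 - 24633 = -1477981/60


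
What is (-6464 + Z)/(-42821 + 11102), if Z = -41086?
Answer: 15850/10573 ≈ 1.4991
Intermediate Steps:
(-6464 + Z)/(-42821 + 11102) = (-6464 - 41086)/(-42821 + 11102) = -47550/(-31719) = -47550*(-1/31719) = 15850/10573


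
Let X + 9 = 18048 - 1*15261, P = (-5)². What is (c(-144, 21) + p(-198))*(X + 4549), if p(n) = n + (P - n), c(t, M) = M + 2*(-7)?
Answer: 234464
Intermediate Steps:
P = 25
X = 2778 (X = -9 + (18048 - 1*15261) = -9 + (18048 - 15261) = -9 + 2787 = 2778)
c(t, M) = -14 + M (c(t, M) = M - 14 = -14 + M)
p(n) = 25 (p(n) = n + (25 - n) = 25)
(c(-144, 21) + p(-198))*(X + 4549) = ((-14 + 21) + 25)*(2778 + 4549) = (7 + 25)*7327 = 32*7327 = 234464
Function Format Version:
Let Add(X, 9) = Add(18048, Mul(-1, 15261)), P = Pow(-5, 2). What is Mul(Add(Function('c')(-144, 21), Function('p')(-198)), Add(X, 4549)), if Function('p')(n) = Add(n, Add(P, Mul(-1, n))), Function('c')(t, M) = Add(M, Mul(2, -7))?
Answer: 234464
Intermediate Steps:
P = 25
X = 2778 (X = Add(-9, Add(18048, Mul(-1, 15261))) = Add(-9, Add(18048, -15261)) = Add(-9, 2787) = 2778)
Function('c')(t, M) = Add(-14, M) (Function('c')(t, M) = Add(M, -14) = Add(-14, M))
Function('p')(n) = 25 (Function('p')(n) = Add(n, Add(25, Mul(-1, n))) = 25)
Mul(Add(Function('c')(-144, 21), Function('p')(-198)), Add(X, 4549)) = Mul(Add(Add(-14, 21), 25), Add(2778, 4549)) = Mul(Add(7, 25), 7327) = Mul(32, 7327) = 234464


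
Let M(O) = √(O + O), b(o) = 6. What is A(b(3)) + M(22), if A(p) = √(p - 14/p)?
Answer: 2*√11 + √33/3 ≈ 8.5481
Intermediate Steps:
M(O) = √2*√O (M(O) = √(2*O) = √2*√O)
A(b(3)) + M(22) = √(6 - 14/6) + √2*√22 = √(6 - 14*⅙) + 2*√11 = √(6 - 7/3) + 2*√11 = √(11/3) + 2*√11 = √33/3 + 2*√11 = 2*√11 + √33/3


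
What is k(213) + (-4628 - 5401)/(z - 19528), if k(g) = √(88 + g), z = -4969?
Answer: 10029/24497 + √301 ≈ 17.759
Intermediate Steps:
k(213) + (-4628 - 5401)/(z - 19528) = √(88 + 213) + (-4628 - 5401)/(-4969 - 19528) = √301 - 10029/(-24497) = √301 - 10029*(-1/24497) = √301 + 10029/24497 = 10029/24497 + √301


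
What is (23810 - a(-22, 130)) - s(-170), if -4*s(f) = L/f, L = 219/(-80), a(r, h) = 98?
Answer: 1289933019/54400 ≈ 23712.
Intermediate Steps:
L = -219/80 (L = 219*(-1/80) = -219/80 ≈ -2.7375)
s(f) = 219/(320*f) (s(f) = -(-219)/(320*f) = 219/(320*f))
(23810 - a(-22, 130)) - s(-170) = (23810 - 1*98) - 219/(320*(-170)) = (23810 - 98) - 219*(-1)/(320*170) = 23712 - 1*(-219/54400) = 23712 + 219/54400 = 1289933019/54400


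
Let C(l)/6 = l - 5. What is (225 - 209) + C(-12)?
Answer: -86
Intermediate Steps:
C(l) = -30 + 6*l (C(l) = 6*(l - 5) = 6*(-5 + l) = -30 + 6*l)
(225 - 209) + C(-12) = (225 - 209) + (-30 + 6*(-12)) = 16 + (-30 - 72) = 16 - 102 = -86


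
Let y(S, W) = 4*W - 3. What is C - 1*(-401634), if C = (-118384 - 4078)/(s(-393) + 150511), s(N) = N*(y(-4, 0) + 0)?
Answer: 30461869499/75845 ≈ 4.0163e+5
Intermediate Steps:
y(S, W) = -3 + 4*W
s(N) = -3*N (s(N) = N*((-3 + 4*0) + 0) = N*((-3 + 0) + 0) = N*(-3 + 0) = N*(-3) = -3*N)
C = -61231/75845 (C = (-118384 - 4078)/(-3*(-393) + 150511) = -122462/(1179 + 150511) = -122462/151690 = -122462*1/151690 = -61231/75845 ≈ -0.80732)
C - 1*(-401634) = -61231/75845 - 1*(-401634) = -61231/75845 + 401634 = 30461869499/75845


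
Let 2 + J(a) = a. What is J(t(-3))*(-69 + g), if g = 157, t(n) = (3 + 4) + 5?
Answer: 880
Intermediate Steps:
t(n) = 12 (t(n) = 7 + 5 = 12)
J(a) = -2 + a
J(t(-3))*(-69 + g) = (-2 + 12)*(-69 + 157) = 10*88 = 880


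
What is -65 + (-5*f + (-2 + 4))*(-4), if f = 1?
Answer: -53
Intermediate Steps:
-65 + (-5*f + (-2 + 4))*(-4) = -65 + (-5*1 + (-2 + 4))*(-4) = -65 + (-5 + 2)*(-4) = -65 - 3*(-4) = -65 + 12 = -53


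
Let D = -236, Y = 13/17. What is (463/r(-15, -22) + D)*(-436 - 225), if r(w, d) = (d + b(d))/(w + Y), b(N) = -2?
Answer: -5208019/204 ≈ -25530.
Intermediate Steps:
Y = 13/17 (Y = 13*(1/17) = 13/17 ≈ 0.76471)
r(w, d) = (-2 + d)/(13/17 + w) (r(w, d) = (d - 2)/(w + 13/17) = (-2 + d)/(13/17 + w))
(463/r(-15, -22) + D)*(-436 - 225) = (463/((17*(-2 - 22)/(13 + 17*(-15)))) - 236)*(-436 - 225) = (463/((17*(-24)/(13 - 255))) - 236)*(-661) = (463/((17*(-24)/(-242))) - 236)*(-661) = (463/((17*(-1/242)*(-24))) - 236)*(-661) = (463/(204/121) - 236)*(-661) = (463*(121/204) - 236)*(-661) = (56023/204 - 236)*(-661) = (7879/204)*(-661) = -5208019/204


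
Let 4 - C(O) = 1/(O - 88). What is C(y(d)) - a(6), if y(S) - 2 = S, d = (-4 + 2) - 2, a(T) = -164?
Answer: 15121/90 ≈ 168.01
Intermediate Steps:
d = -4 (d = -2 - 2 = -4)
y(S) = 2 + S
C(O) = 4 - 1/(-88 + O) (C(O) = 4 - 1/(O - 88) = 4 - 1/(-88 + O))
C(y(d)) - a(6) = (-353 + 4*(2 - 4))/(-88 + (2 - 4)) - 1*(-164) = (-353 + 4*(-2))/(-88 - 2) + 164 = (-353 - 8)/(-90) + 164 = -1/90*(-361) + 164 = 361/90 + 164 = 15121/90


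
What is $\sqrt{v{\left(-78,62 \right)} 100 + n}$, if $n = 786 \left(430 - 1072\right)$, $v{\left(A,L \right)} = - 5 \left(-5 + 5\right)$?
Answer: $6 i \sqrt{14017} \approx 710.36 i$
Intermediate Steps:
$v{\left(A,L \right)} = 0$ ($v{\left(A,L \right)} = \left(-5\right) 0 = 0$)
$n = -504612$ ($n = 786 \left(-642\right) = -504612$)
$\sqrt{v{\left(-78,62 \right)} 100 + n} = \sqrt{0 \cdot 100 - 504612} = \sqrt{0 - 504612} = \sqrt{-504612} = 6 i \sqrt{14017}$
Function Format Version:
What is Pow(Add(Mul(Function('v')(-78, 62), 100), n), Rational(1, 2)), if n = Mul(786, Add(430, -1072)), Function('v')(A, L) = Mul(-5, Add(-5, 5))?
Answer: Mul(6, I, Pow(14017, Rational(1, 2))) ≈ Mul(710.36, I)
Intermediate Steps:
Function('v')(A, L) = 0 (Function('v')(A, L) = Mul(-5, 0) = 0)
n = -504612 (n = Mul(786, -642) = -504612)
Pow(Add(Mul(Function('v')(-78, 62), 100), n), Rational(1, 2)) = Pow(Add(Mul(0, 100), -504612), Rational(1, 2)) = Pow(Add(0, -504612), Rational(1, 2)) = Pow(-504612, Rational(1, 2)) = Mul(6, I, Pow(14017, Rational(1, 2)))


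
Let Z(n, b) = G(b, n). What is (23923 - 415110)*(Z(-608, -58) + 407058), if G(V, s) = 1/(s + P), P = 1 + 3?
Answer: -96178421507797/604 ≈ -1.5924e+11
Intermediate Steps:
P = 4
G(V, s) = 1/(4 + s) (G(V, s) = 1/(s + 4) = 1/(4 + s))
Z(n, b) = 1/(4 + n)
(23923 - 415110)*(Z(-608, -58) + 407058) = (23923 - 415110)*(1/(4 - 608) + 407058) = -391187*(1/(-604) + 407058) = -391187*(-1/604 + 407058) = -391187*245863031/604 = -96178421507797/604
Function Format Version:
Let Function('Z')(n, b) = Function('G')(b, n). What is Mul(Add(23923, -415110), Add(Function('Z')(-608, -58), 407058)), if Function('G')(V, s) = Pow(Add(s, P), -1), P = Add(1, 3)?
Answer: Rational(-96178421507797, 604) ≈ -1.5924e+11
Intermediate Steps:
P = 4
Function('G')(V, s) = Pow(Add(4, s), -1) (Function('G')(V, s) = Pow(Add(s, 4), -1) = Pow(Add(4, s), -1))
Function('Z')(n, b) = Pow(Add(4, n), -1)
Mul(Add(23923, -415110), Add(Function('Z')(-608, -58), 407058)) = Mul(Add(23923, -415110), Add(Pow(Add(4, -608), -1), 407058)) = Mul(-391187, Add(Pow(-604, -1), 407058)) = Mul(-391187, Add(Rational(-1, 604), 407058)) = Mul(-391187, Rational(245863031, 604)) = Rational(-96178421507797, 604)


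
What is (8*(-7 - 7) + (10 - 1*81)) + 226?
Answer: 43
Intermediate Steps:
(8*(-7 - 7) + (10 - 1*81)) + 226 = (8*(-14) + (10 - 81)) + 226 = (-112 - 71) + 226 = -183 + 226 = 43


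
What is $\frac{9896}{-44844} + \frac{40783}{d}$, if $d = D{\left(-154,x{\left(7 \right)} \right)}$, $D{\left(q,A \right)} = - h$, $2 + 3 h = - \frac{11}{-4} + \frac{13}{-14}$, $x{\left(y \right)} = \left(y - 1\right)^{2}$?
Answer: $\frac{38406317522}{56055} \approx 6.8515 \cdot 10^{5}$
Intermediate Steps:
$x{\left(y \right)} = \left(-1 + y\right)^{2}$
$h = - \frac{5}{84}$ ($h = - \frac{2}{3} + \frac{- \frac{11}{-4} + \frac{13}{-14}}{3} = - \frac{2}{3} + \frac{\left(-11\right) \left(- \frac{1}{4}\right) + 13 \left(- \frac{1}{14}\right)}{3} = - \frac{2}{3} + \frac{\frac{11}{4} - \frac{13}{14}}{3} = - \frac{2}{3} + \frac{1}{3} \cdot \frac{51}{28} = - \frac{2}{3} + \frac{17}{28} = - \frac{5}{84} \approx -0.059524$)
$D{\left(q,A \right)} = \frac{5}{84}$ ($D{\left(q,A \right)} = \left(-1\right) \left(- \frac{5}{84}\right) = \frac{5}{84}$)
$d = \frac{5}{84} \approx 0.059524$
$\frac{9896}{-44844} + \frac{40783}{d} = \frac{9896}{-44844} + \frac{40783}{\frac{5}{84}} = 9896 \left(- \frac{1}{44844}\right) + 40783 \cdot \frac{84}{5} = - \frac{2474}{11211} + \frac{3425772}{5} = \frac{38406317522}{56055}$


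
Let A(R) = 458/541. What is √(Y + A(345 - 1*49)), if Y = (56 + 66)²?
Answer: √4356511782/541 ≈ 122.00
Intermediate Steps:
A(R) = 458/541 (A(R) = 458*(1/541) = 458/541)
Y = 14884 (Y = 122² = 14884)
√(Y + A(345 - 1*49)) = √(14884 + 458/541) = √(8052702/541) = √4356511782/541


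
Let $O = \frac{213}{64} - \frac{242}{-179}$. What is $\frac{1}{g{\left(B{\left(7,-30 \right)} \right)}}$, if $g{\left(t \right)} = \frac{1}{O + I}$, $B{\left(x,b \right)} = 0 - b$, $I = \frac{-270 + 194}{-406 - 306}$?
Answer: $\frac{4880567}{1019584} \approx 4.7868$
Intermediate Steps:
$O = \frac{53615}{11456}$ ($O = 213 \cdot \frac{1}{64} - - \frac{242}{179} = \frac{213}{64} + \frac{242}{179} = \frac{53615}{11456} \approx 4.6801$)
$I = \frac{19}{178}$ ($I = - \frac{76}{-712} = \left(-76\right) \left(- \frac{1}{712}\right) = \frac{19}{178} \approx 0.10674$)
$B{\left(x,b \right)} = - b$
$g{\left(t \right)} = \frac{1019584}{4880567}$ ($g{\left(t \right)} = \frac{1}{\frac{53615}{11456} + \frac{19}{178}} = \frac{1}{\frac{4880567}{1019584}} = \frac{1019584}{4880567}$)
$\frac{1}{g{\left(B{\left(7,-30 \right)} \right)}} = \frac{1}{\frac{1019584}{4880567}} = \frac{4880567}{1019584}$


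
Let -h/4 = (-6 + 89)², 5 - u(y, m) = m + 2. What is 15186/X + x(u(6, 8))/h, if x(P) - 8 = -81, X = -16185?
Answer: -1675839/1791140 ≈ -0.93563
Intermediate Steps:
u(y, m) = 3 - m (u(y, m) = 5 - (m + 2) = 5 - (2 + m) = 5 + (-2 - m) = 3 - m)
x(P) = -73 (x(P) = 8 - 81 = -73)
h = -27556 (h = -4*(-6 + 89)² = -4*83² = -4*6889 = -27556)
15186/X + x(u(6, 8))/h = 15186/(-16185) - 73/(-27556) = 15186*(-1/16185) - 73*(-1/27556) = -5062/5395 + 73/27556 = -1675839/1791140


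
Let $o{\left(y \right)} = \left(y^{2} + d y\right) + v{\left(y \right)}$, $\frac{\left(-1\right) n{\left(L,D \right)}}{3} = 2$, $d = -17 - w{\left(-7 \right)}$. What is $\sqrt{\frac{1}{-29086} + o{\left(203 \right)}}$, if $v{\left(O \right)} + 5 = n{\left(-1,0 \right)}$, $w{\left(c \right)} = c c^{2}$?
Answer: $\frac{\sqrt{90839601611810}}{29086} \approx 327.68$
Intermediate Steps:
$w{\left(c \right)} = c^{3}$
$d = 326$ ($d = -17 - \left(-7\right)^{3} = -17 - -343 = -17 + 343 = 326$)
$n{\left(L,D \right)} = -6$ ($n{\left(L,D \right)} = \left(-3\right) 2 = -6$)
$v{\left(O \right)} = -11$ ($v{\left(O \right)} = -5 - 6 = -11$)
$o{\left(y \right)} = -11 + y^{2} + 326 y$ ($o{\left(y \right)} = \left(y^{2} + 326 y\right) - 11 = -11 + y^{2} + 326 y$)
$\sqrt{\frac{1}{-29086} + o{\left(203 \right)}} = \sqrt{\frac{1}{-29086} + \left(-11 + 203^{2} + 326 \cdot 203\right)} = \sqrt{- \frac{1}{29086} + \left(-11 + 41209 + 66178\right)} = \sqrt{- \frac{1}{29086} + 107376} = \sqrt{\frac{3123138335}{29086}} = \frac{\sqrt{90839601611810}}{29086}$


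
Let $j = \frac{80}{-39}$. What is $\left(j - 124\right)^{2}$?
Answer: $\frac{24167056}{1521} \approx 15889.0$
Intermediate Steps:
$j = - \frac{80}{39}$ ($j = 80 \left(- \frac{1}{39}\right) = - \frac{80}{39} \approx -2.0513$)
$\left(j - 124\right)^{2} = \left(- \frac{80}{39} - 124\right)^{2} = \left(- \frac{4916}{39}\right)^{2} = \frac{24167056}{1521}$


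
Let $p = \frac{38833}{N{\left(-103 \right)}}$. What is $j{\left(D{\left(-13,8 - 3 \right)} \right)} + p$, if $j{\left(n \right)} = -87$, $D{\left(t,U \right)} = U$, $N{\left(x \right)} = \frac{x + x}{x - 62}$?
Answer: $\frac{6389523}{206} \approx 31017.0$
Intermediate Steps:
$N{\left(x \right)} = \frac{2 x}{-62 + x}$
$p = \frac{6407445}{206}$ ($p = \frac{38833}{2 \left(-103\right) \frac{1}{-62 - 103}} = \frac{38833}{2 \left(-103\right) \frac{1}{-165}} = \frac{38833}{2 \left(-103\right) \left(- \frac{1}{165}\right)} = \frac{38833}{\frac{206}{165}} = 38833 \cdot \frac{165}{206} = \frac{6407445}{206} \approx 31104.0$)
$j{\left(D{\left(-13,8 - 3 \right)} \right)} + p = -87 + \frac{6407445}{206} = \frac{6389523}{206}$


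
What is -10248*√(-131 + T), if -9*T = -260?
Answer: -3416*I*√919 ≈ -1.0356e+5*I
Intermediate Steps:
T = 260/9 (T = -⅑*(-260) = 260/9 ≈ 28.889)
-10248*√(-131 + T) = -10248*√(-131 + 260/9) = -3416*I*√919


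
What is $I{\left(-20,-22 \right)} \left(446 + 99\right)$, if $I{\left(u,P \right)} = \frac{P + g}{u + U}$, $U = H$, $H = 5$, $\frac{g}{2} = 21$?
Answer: $- \frac{2180}{3} \approx -726.67$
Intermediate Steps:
$g = 42$ ($g = 2 \cdot 21 = 42$)
$U = 5$
$I{\left(u,P \right)} = \frac{42 + P}{5 + u}$ ($I{\left(u,P \right)} = \frac{P + 42}{u + 5} = \frac{42 + P}{5 + u}$)
$I{\left(-20,-22 \right)} \left(446 + 99\right) = \frac{42 - 22}{5 - 20} \left(446 + 99\right) = \frac{1}{-15} \cdot 20 \cdot 545 = \left(- \frac{1}{15}\right) 20 \cdot 545 = \left(- \frac{4}{3}\right) 545 = - \frac{2180}{3}$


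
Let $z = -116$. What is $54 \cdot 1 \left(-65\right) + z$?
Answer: $-3626$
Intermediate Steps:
$54 \cdot 1 \left(-65\right) + z = 54 \cdot 1 \left(-65\right) - 116 = 54 \left(-65\right) - 116 = -3510 - 116 = -3626$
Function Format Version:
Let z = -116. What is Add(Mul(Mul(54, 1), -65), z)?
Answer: -3626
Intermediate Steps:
Add(Mul(Mul(54, 1), -65), z) = Add(Mul(Mul(54, 1), -65), -116) = Add(Mul(54, -65), -116) = Add(-3510, -116) = -3626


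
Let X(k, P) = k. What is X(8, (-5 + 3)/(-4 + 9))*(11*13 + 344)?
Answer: 3896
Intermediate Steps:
X(8, (-5 + 3)/(-4 + 9))*(11*13 + 344) = 8*(11*13 + 344) = 8*(143 + 344) = 8*487 = 3896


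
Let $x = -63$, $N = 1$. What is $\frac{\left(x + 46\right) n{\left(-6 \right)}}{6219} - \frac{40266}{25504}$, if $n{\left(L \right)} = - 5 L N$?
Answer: $- \frac{43903549}{26434896} \approx -1.6608$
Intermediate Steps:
$n{\left(L \right)} = - 5 L$ ($n{\left(L \right)} = - 5 L 1 = - 5 L$)
$\frac{\left(x + 46\right) n{\left(-6 \right)}}{6219} - \frac{40266}{25504} = \frac{\left(-63 + 46\right) \left(\left(-5\right) \left(-6\right)\right)}{6219} - \frac{40266}{25504} = \left(-17\right) 30 \cdot \frac{1}{6219} - \frac{20133}{12752} = \left(-510\right) \frac{1}{6219} - \frac{20133}{12752} = - \frac{170}{2073} - \frac{20133}{12752} = - \frac{43903549}{26434896}$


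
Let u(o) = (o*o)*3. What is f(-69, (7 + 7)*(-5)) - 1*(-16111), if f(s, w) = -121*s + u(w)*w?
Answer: -1004540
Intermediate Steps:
u(o) = 3*o**2 (u(o) = o**2*3 = 3*o**2)
f(s, w) = -121*s + 3*w**3 (f(s, w) = -121*s + (3*w**2)*w = -121*s + 3*w**3)
f(-69, (7 + 7)*(-5)) - 1*(-16111) = (-121*(-69) + 3*((7 + 7)*(-5))**3) - 1*(-16111) = (8349 + 3*(14*(-5))**3) + 16111 = (8349 + 3*(-70)**3) + 16111 = (8349 + 3*(-343000)) + 16111 = (8349 - 1029000) + 16111 = -1020651 + 16111 = -1004540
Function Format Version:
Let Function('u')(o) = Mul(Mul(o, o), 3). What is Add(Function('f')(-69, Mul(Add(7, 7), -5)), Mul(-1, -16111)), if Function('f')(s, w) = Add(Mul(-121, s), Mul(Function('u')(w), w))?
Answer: -1004540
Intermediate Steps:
Function('u')(o) = Mul(3, Pow(o, 2)) (Function('u')(o) = Mul(Pow(o, 2), 3) = Mul(3, Pow(o, 2)))
Function('f')(s, w) = Add(Mul(-121, s), Mul(3, Pow(w, 3))) (Function('f')(s, w) = Add(Mul(-121, s), Mul(Mul(3, Pow(w, 2)), w)) = Add(Mul(-121, s), Mul(3, Pow(w, 3))))
Add(Function('f')(-69, Mul(Add(7, 7), -5)), Mul(-1, -16111)) = Add(Add(Mul(-121, -69), Mul(3, Pow(Mul(Add(7, 7), -5), 3))), Mul(-1, -16111)) = Add(Add(8349, Mul(3, Pow(Mul(14, -5), 3))), 16111) = Add(Add(8349, Mul(3, Pow(-70, 3))), 16111) = Add(Add(8349, Mul(3, -343000)), 16111) = Add(Add(8349, -1029000), 16111) = Add(-1020651, 16111) = -1004540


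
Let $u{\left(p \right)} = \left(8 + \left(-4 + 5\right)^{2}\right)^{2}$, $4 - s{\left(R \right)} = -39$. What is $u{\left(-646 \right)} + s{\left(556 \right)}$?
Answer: $124$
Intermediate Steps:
$s{\left(R \right)} = 43$ ($s{\left(R \right)} = 4 - -39 = 4 + 39 = 43$)
$u{\left(p \right)} = 81$ ($u{\left(p \right)} = \left(8 + 1^{2}\right)^{2} = \left(8 + 1\right)^{2} = 9^{2} = 81$)
$u{\left(-646 \right)} + s{\left(556 \right)} = 81 + 43 = 124$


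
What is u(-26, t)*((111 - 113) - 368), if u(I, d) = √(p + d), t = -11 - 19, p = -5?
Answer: -370*I*√35 ≈ -2188.9*I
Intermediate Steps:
t = -30
u(I, d) = √(-5 + d)
u(-26, t)*((111 - 113) - 368) = √(-5 - 30)*((111 - 113) - 368) = √(-35)*(-2 - 368) = (I*√35)*(-370) = -370*I*√35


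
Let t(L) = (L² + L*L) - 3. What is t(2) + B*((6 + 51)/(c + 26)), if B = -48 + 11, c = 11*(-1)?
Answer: -678/5 ≈ -135.60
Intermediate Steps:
c = -11
t(L) = -3 + 2*L² (t(L) = (L² + L²) - 3 = 2*L² - 3 = -3 + 2*L²)
B = -37
t(2) + B*((6 + 51)/(c + 26)) = (-3 + 2*2²) - 37*(6 + 51)/(-11 + 26) = (-3 + 2*4) - 2109/15 = (-3 + 8) - 2109/15 = 5 - 37*19/5 = 5 - 703/5 = -678/5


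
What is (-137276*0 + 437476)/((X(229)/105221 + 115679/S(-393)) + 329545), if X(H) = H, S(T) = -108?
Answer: 4971419517168/3732734044733 ≈ 1.3318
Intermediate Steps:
(-137276*0 + 437476)/((X(229)/105221 + 115679/S(-393)) + 329545) = (-137276*0 + 437476)/((229/105221 + 115679/(-108)) + 329545) = (0 + 437476)/((229*(1/105221) + 115679*(-1/108)) + 329545) = 437476/((229/105221 - 115679/108) + 329545) = 437476/(-12171835327/11363868 + 329545) = 437476/(3732734044733/11363868) = 437476*(11363868/3732734044733) = 4971419517168/3732734044733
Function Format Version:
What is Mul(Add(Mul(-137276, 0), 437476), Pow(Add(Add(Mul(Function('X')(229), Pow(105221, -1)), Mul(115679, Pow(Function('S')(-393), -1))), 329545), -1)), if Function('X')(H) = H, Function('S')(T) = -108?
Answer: Rational(4971419517168, 3732734044733) ≈ 1.3318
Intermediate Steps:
Mul(Add(Mul(-137276, 0), 437476), Pow(Add(Add(Mul(Function('X')(229), Pow(105221, -1)), Mul(115679, Pow(Function('S')(-393), -1))), 329545), -1)) = Mul(Add(Mul(-137276, 0), 437476), Pow(Add(Add(Mul(229, Pow(105221, -1)), Mul(115679, Pow(-108, -1))), 329545), -1)) = Mul(Add(0, 437476), Pow(Add(Add(Mul(229, Rational(1, 105221)), Mul(115679, Rational(-1, 108))), 329545), -1)) = Mul(437476, Pow(Add(Add(Rational(229, 105221), Rational(-115679, 108)), 329545), -1)) = Mul(437476, Pow(Add(Rational(-12171835327, 11363868), 329545), -1)) = Mul(437476, Pow(Rational(3732734044733, 11363868), -1)) = Mul(437476, Rational(11363868, 3732734044733)) = Rational(4971419517168, 3732734044733)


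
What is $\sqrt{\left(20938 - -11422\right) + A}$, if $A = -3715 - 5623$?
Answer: $3 \sqrt{2558} \approx 151.73$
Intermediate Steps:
$A = -9338$ ($A = -3715 - 5623 = -9338$)
$\sqrt{\left(20938 - -11422\right) + A} = \sqrt{\left(20938 - -11422\right) - 9338} = \sqrt{\left(20938 + 11422\right) - 9338} = \sqrt{32360 - 9338} = \sqrt{23022} = 3 \sqrt{2558}$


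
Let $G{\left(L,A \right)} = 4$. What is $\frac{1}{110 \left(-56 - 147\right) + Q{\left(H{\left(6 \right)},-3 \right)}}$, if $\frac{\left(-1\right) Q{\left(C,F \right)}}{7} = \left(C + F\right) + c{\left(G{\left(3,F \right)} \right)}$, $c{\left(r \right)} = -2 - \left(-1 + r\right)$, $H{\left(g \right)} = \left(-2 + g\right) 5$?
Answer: $- \frac{1}{22414} \approx -4.4615 \cdot 10^{-5}$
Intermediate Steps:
$H{\left(g \right)} = -10 + 5 g$
$c{\left(r \right)} = -1 - r$
$Q{\left(C,F \right)} = 35 - 7 C - 7 F$ ($Q{\left(C,F \right)} = - 7 \left(\left(C + F\right) - 5\right) = - 7 \left(-5 + C + F\right) = 35 - 7 C - 7 F$)
$\frac{1}{110 \left(-56 - 147\right) + Q{\left(H{\left(6 \right)},-3 \right)}} = \frac{1}{110 \left(-56 - 147\right) - \left(-56 + 7 \left(-10 + 5 \cdot 6\right)\right)} = \frac{1}{110 \left(-203\right) + \left(35 - 7 \left(-10 + 30\right) + 21\right)} = \frac{1}{-22330 + \left(35 - 140 + 21\right)} = \frac{1}{-22330 - 84} = \frac{1}{-22414} = - \frac{1}{22414}$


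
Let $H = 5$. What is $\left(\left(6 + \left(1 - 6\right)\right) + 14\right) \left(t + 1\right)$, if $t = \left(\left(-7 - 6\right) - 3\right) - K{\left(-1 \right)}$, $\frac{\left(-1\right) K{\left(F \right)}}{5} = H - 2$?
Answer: $0$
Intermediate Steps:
$K{\left(F \right)} = -15$ ($K{\left(F \right)} = - 5 \left(5 - 2\right) = \left(-5\right) 3 = -15$)
$t = -1$ ($t = \left(\left(-7 - 6\right) - 3\right) - -15 = \left(-13 - 3\right) + 15 = -16 + 15 = -1$)
$\left(\left(6 + \left(1 - 6\right)\right) + 14\right) \left(t + 1\right) = \left(\left(6 + \left(1 - 6\right)\right) + 14\right) \left(-1 + 1\right) = \left(\left(6 - 5\right) + 14\right) 0 = \left(1 + 14\right) 0 = 15 \cdot 0 = 0$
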